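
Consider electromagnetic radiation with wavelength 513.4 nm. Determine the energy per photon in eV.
2.4150 eV

Using E = hf = hc/λ:

E = hc/λ = (6.626×10⁻³⁴ J·s)(3×10⁸ m/s) / (513.4×10⁻⁹ m)
E = 2.4150 eV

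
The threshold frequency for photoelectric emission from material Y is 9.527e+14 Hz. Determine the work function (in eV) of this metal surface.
3.94 eV

At the threshold frequency, photon energy equals work function:
φ = hf₀

Calculating:
φ = (6.626×10⁻³⁴ J·s)(9.527e+14 Hz)
φ = 3.94 eV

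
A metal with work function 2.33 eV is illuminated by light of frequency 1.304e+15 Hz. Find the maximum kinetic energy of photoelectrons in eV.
3.0629 eV

Using Einstein's photoelectric equation: KE_max = hf - φ

First, calculate the photon energy:
E_photon = hf = (6.626×10⁻³⁴ J·s)(1.304e+15 Hz)
E_photon = 5.3929 eV

Then, the maximum kinetic energy:
KE_max = E_photon - φ = 5.3929 eV - 2.33 eV = 3.0629 eV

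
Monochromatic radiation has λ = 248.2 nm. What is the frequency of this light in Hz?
1.2079e+15 Hz

Using the wave equation: c = fλ

Solving for frequency:
f = c/λ = (3×10⁸ m/s) / (248.2×10⁻⁹ m)
f = 1.2079e+15 Hz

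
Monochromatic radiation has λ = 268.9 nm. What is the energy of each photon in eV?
4.6108 eV

Using E = hf = hc/λ:

E = hc/λ = (6.626×10⁻³⁴ J·s)(3×10⁸ m/s) / (268.9×10⁻⁹ m)
E = 4.6108 eV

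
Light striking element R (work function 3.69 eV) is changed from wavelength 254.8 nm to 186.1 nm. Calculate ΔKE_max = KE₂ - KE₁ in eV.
1.7963 eV

Using Einstein's equation: KE_max = hc/λ - φ

For λ₁ = 254.8 nm:
KE₁ = hc/λ₁ - φ = 4.8659 - 3.69 = 1.1759 eV

For λ₂ = 186.1 nm:
KE₂ = hc/λ₂ - φ = 6.6622 - 3.69 = 2.9722 eV

Change in KE:
ΔKE = KE₂ - KE₁ = 2.9722 - 1.1759 = 1.7963 eV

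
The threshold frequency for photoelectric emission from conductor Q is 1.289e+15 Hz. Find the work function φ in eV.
5.33 eV

At the threshold frequency, photon energy equals work function:
φ = hf₀

Calculating:
φ = (6.626×10⁻³⁴ J·s)(1.289e+15 Hz)
φ = 5.33 eV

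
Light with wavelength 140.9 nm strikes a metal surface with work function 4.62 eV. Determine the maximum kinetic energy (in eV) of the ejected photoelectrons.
4.1794 eV

Using Einstein's photoelectric equation: KE_max = hf - φ = hc/λ - φ

First, calculate the photon energy:
E_photon = hc/λ = (6.626×10⁻³⁴ J·s)(3×10⁸ m/s) / (140.9×10⁻⁹ m)
E_photon = 8.7994 eV

Then, the maximum kinetic energy:
KE_max = E_photon - φ = 8.7994 eV - 4.62 eV = 4.1794 eV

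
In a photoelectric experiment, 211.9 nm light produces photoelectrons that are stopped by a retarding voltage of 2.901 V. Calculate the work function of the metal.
2.95 eV

The stopping potential gives the maximum kinetic energy: KE_max = eV_s = 2.901 eV

From Einstein's photoelectric equation: KE_max = hc/λ - φ
Rearranging: φ = hc/λ - KE_max

Calculate photon energy:
E_photon = hc/λ = (6.626×10⁻³⁴ J·s)(3×10⁸ m/s) / (211.9×10⁻⁹ m) = 5.8511 eV

Therefore:
φ = 5.8511 - 2.901 = 2.95 eV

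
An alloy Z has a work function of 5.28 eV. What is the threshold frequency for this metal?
1.2767e+15 Hz

The threshold frequency is when the photon energy equals the work function:
hf₀ = φ

Solving for f₀:
f₀ = φ/h = (5.28 eV × 1.602×10⁻¹⁹ J/eV) / (6.626×10⁻³⁴ J·s)
f₀ = 1.2767e+15 Hz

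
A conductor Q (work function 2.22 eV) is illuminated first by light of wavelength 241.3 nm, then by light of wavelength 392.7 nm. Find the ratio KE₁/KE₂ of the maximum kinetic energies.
3.1136

Using Einstein's equation: KE_max = hc/λ - φ

For λ₁ = 241.3 nm:
E₁ = hc/λ₁ = 5.1382 eV
KE₁ = E₁ - φ = 5.1382 - 2.22 = 2.9182 eV

For λ₂ = 392.7 nm:
E₂ = hc/λ₂ = 3.1572 eV
KE₂ = E₂ - φ = 3.1572 - 2.22 = 0.9372 eV

Ratio: KE₁/KE₂ = 2.9182/0.9372 = 3.1136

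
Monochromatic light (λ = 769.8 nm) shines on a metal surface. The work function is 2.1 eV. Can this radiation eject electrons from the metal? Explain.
No

For photoemission, the photon energy must exceed the work function.

Photon energy: E = hc/λ = 1.6106 eV
Work function: φ = 2.1 eV

Since E_photon (1.6106 eV) < φ (2.1 eV), photoemission will NOT occur.
The threshold wavelength is λ₀ = hc/φ = 590.4 nm.
Since 769.8 nm > 590.4 nm, the photons lack sufficient energy.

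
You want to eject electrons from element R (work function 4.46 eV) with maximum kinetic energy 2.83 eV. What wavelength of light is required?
170.07 nm

From Einstein's equation: KE_max = hc/λ - φ

Rearranging for λ:
hc/λ = KE_max + φ
λ = hc/(KE_max + φ)

Required photon energy:
E_photon = KE_max + φ = 2.83 + 4.46 = 7.29 eV

Required wavelength:
λ = hc/E_photon = (6.626×10⁻³⁴)(3×10⁸) / (7.29 × 1.602×10⁻¹⁹)
λ = 170.07 nm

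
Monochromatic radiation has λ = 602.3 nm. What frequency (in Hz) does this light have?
4.9775e+14 Hz

Using the wave equation: c = fλ

Solving for frequency:
f = c/λ = (3×10⁸ m/s) / (602.3×10⁻⁹ m)
f = 4.9775e+14 Hz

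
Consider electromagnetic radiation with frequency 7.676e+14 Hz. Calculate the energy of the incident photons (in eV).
3.1745 eV

Using E = hf:

E = hf = (6.626×10⁻³⁴ J·s)(7.676e+14 Hz)
E = 3.1745 eV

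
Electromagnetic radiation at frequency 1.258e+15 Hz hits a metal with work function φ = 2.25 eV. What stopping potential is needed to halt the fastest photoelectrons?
2.9527 V

The stopping potential V_s satisfies: eV_s = KE_max

First, find KE_max using Einstein's equation:
E_photon = hf = (6.626×10⁻³⁴ J·s)(1.258e+15 Hz) = 5.2027 eV
KE_max = E_photon - φ = 5.2027 - 2.25 = 2.9527 eV

Since eV_s = KE_max:
V_s = KE_max/e = 2.9527 V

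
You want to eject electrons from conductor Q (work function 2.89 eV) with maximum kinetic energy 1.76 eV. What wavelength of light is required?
266.63 nm

From Einstein's equation: KE_max = hc/λ - φ

Rearranging for λ:
hc/λ = KE_max + φ
λ = hc/(KE_max + φ)

Required photon energy:
E_photon = KE_max + φ = 1.76 + 2.89 = 4.65 eV

Required wavelength:
λ = hc/E_photon = (6.626×10⁻³⁴)(3×10⁸) / (4.65 × 1.602×10⁻¹⁹)
λ = 266.63 nm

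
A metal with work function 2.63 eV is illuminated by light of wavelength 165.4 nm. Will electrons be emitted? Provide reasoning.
Yes

For photoemission, the photon energy must exceed the work function.

Photon energy: E = hc/λ = 7.4960 eV
Work function: φ = 2.63 eV

Since E_photon (7.4960 eV) > φ (2.63 eV), photoemission WILL occur.
The threshold wavelength is λ₀ = hc/φ = 471.4 nm.
Since 165.4 nm < 471.4 nm, the light has sufficient energy.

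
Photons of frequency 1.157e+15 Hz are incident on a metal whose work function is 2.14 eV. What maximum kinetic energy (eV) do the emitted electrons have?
2.6450 eV

Using Einstein's photoelectric equation: KE_max = hf - φ

First, calculate the photon energy:
E_photon = hf = (6.626×10⁻³⁴ J·s)(1.157e+15 Hz)
E_photon = 4.7850 eV

Then, the maximum kinetic energy:
KE_max = E_photon - φ = 4.7850 eV - 2.14 eV = 2.6450 eV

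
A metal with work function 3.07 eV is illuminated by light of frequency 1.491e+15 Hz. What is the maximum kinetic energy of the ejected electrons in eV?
3.0963 eV

Using Einstein's photoelectric equation: KE_max = hf - φ

First, calculate the photon energy:
E_photon = hf = (6.626×10⁻³⁴ J·s)(1.491e+15 Hz)
E_photon = 6.1663 eV

Then, the maximum kinetic energy:
KE_max = E_photon - φ = 6.1663 eV - 3.07 eV = 3.0963 eV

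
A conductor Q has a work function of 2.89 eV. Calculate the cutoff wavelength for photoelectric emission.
429.01 nm

The threshold wavelength is when the photon energy equals the work function:
hc/λ₀ = φ

Solving for λ₀:
λ₀ = hc/φ = (6.626×10⁻³⁴ J·s)(3×10⁸ m/s) / (2.89 eV × 1.602×10⁻¹⁹ J/eV)
λ₀ = 429.01 nm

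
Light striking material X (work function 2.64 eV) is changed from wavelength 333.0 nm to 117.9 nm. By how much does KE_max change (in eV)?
6.7928 eV

Using Einstein's equation: KE_max = hc/λ - φ

For λ₁ = 333.0 nm:
KE₁ = hc/λ₁ - φ = 3.7232 - 2.64 = 1.0832 eV

For λ₂ = 117.9 nm:
KE₂ = hc/λ₂ - φ = 10.5160 - 2.64 = 7.8760 eV

Change in KE:
ΔKE = KE₂ - KE₁ = 7.8760 - 1.0832 = 6.7928 eV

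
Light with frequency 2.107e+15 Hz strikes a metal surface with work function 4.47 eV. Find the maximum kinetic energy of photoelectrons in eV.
4.2439 eV

Using Einstein's photoelectric equation: KE_max = hf - φ

First, calculate the photon energy:
E_photon = hf = (6.626×10⁻³⁴ J·s)(2.107e+15 Hz)
E_photon = 8.7139 eV

Then, the maximum kinetic energy:
KE_max = E_photon - φ = 8.7139 eV - 4.47 eV = 4.2439 eV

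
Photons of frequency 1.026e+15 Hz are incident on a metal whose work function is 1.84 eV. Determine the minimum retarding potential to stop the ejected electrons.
2.4032 V

The stopping potential V_s satisfies: eV_s = KE_max

First, find KE_max using Einstein's equation:
E_photon = hf = (6.626×10⁻³⁴ J·s)(1.026e+15 Hz) = 4.2432 eV
KE_max = E_photon - φ = 4.2432 - 1.84 = 2.4032 eV

Since eV_s = KE_max:
V_s = KE_max/e = 2.4032 V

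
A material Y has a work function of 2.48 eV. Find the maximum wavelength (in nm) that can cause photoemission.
499.94 nm

The threshold wavelength is when the photon energy equals the work function:
hc/λ₀ = φ

Solving for λ₀:
λ₀ = hc/φ = (6.626×10⁻³⁴ J·s)(3×10⁸ m/s) / (2.48 eV × 1.602×10⁻¹⁹ J/eV)
λ₀ = 499.94 nm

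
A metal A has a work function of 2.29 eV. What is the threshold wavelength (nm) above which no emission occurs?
541.42 nm

The threshold wavelength is when the photon energy equals the work function:
hc/λ₀ = φ

Solving for λ₀:
λ₀ = hc/φ = (6.626×10⁻³⁴ J·s)(3×10⁸ m/s) / (2.29 eV × 1.602×10⁻¹⁹ J/eV)
λ₀ = 541.42 nm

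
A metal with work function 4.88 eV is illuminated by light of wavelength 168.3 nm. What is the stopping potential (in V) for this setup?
2.4869 V

The stopping potential V_s satisfies: eV_s = KE_max

First, find KE_max using Einstein's equation:
E_photon = hc/λ = 7.3669 eV
KE_max = E_photon - φ = 7.3669 - 4.88 = 2.4869 eV

Since eV_s = KE_max:
V_s = KE_max/e = 2.4869 V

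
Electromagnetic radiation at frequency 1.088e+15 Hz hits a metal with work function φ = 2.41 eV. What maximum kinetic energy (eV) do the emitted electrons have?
2.0896 eV

Using Einstein's photoelectric equation: KE_max = hf - φ

First, calculate the photon energy:
E_photon = hf = (6.626×10⁻³⁴ J·s)(1.088e+15 Hz)
E_photon = 4.4996 eV

Then, the maximum kinetic energy:
KE_max = E_photon - φ = 4.4996 eV - 2.41 eV = 2.0896 eV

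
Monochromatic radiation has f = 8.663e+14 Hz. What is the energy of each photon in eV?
3.5827 eV

Using E = hf:

E = hf = (6.626×10⁻³⁴ J·s)(8.663e+14 Hz)
E = 3.5827 eV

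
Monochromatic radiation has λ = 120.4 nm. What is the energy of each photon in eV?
10.2977 eV

Using E = hf = hc/λ:

E = hc/λ = (6.626×10⁻³⁴ J·s)(3×10⁸ m/s) / (120.4×10⁻⁹ m)
E = 10.2977 eV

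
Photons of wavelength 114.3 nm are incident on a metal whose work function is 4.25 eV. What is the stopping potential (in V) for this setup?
6.5973 V

The stopping potential V_s satisfies: eV_s = KE_max

First, find KE_max using Einstein's equation:
E_photon = hc/λ = 10.8473 eV
KE_max = E_photon - φ = 10.8473 - 4.25 = 6.5973 eV

Since eV_s = KE_max:
V_s = KE_max/e = 6.5973 V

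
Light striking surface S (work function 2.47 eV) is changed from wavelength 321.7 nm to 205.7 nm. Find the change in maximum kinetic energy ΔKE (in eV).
2.1734 eV

Using Einstein's equation: KE_max = hc/λ - φ

For λ₁ = 321.7 nm:
KE₁ = hc/λ₁ - φ = 3.8540 - 2.47 = 1.3840 eV

For λ₂ = 205.7 nm:
KE₂ = hc/λ₂ - φ = 6.0274 - 2.47 = 3.5574 eV

Change in KE:
ΔKE = KE₂ - KE₁ = 3.5574 - 1.3840 = 2.1734 eV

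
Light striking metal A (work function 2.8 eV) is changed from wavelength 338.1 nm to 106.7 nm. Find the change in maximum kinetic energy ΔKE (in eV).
7.9528 eV

Using Einstein's equation: KE_max = hc/λ - φ

For λ₁ = 338.1 nm:
KE₁ = hc/λ₁ - φ = 3.6671 - 2.8 = 0.8671 eV

For λ₂ = 106.7 nm:
KE₂ = hc/λ₂ - φ = 11.6199 - 2.8 = 8.8199 eV

Change in KE:
ΔKE = KE₂ - KE₁ = 8.8199 - 0.8671 = 7.9528 eV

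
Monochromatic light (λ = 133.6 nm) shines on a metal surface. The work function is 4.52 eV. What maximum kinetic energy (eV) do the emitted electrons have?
4.7603 eV

Using Einstein's photoelectric equation: KE_max = hf - φ = hc/λ - φ

First, calculate the photon energy:
E_photon = hc/λ = (6.626×10⁻³⁴ J·s)(3×10⁸ m/s) / (133.6×10⁻⁹ m)
E_photon = 9.2803 eV

Then, the maximum kinetic energy:
KE_max = E_photon - φ = 9.2803 eV - 4.52 eV = 4.7603 eV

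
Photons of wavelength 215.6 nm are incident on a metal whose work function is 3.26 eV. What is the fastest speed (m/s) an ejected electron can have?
9.3601e+05 m/s

First, find the maximum kinetic energy:
E_photon = hc/λ = 5.7507 eV
KE_max = E_photon - φ = 5.7507 - 3.26 = 2.4907 eV

Convert to Joules: KE_max = 2.4907 × 1.602×10⁻¹⁹ J = 3.9905e-19 J

Then use KE = ½mv² to find velocity:
v = √(2·KE/m) = √(2 × 3.9905e-19 J / 9.109e-31 kg)
v = 9.3601e+05 m/s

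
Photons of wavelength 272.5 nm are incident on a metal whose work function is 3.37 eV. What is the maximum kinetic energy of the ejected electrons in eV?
1.1799 eV

Using Einstein's photoelectric equation: KE_max = hf - φ = hc/λ - φ

First, calculate the photon energy:
E_photon = hc/λ = (6.626×10⁻³⁴ J·s)(3×10⁸ m/s) / (272.5×10⁻⁹ m)
E_photon = 4.5499 eV

Then, the maximum kinetic energy:
KE_max = E_photon - φ = 4.5499 eV - 3.37 eV = 1.1799 eV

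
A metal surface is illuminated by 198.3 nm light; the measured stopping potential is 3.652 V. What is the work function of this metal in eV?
2.60 eV

The stopping potential gives the maximum kinetic energy: KE_max = eV_s = 3.652 eV

From Einstein's photoelectric equation: KE_max = hc/λ - φ
Rearranging: φ = hc/λ - KE_max

Calculate photon energy:
E_photon = hc/λ = (6.626×10⁻³⁴ J·s)(3×10⁸ m/s) / (198.3×10⁻⁹ m) = 6.2524 eV

Therefore:
φ = 6.2524 - 3.652 = 2.60 eV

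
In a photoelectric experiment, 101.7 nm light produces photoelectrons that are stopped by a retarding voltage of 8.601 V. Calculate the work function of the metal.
3.59 eV

The stopping potential gives the maximum kinetic energy: KE_max = eV_s = 8.601 eV

From Einstein's photoelectric equation: KE_max = hc/λ - φ
Rearranging: φ = hc/λ - KE_max

Calculate photon energy:
E_photon = hc/λ = (6.626×10⁻³⁴ J·s)(3×10⁸ m/s) / (101.7×10⁻⁹ m) = 12.1912 eV

Therefore:
φ = 12.1912 - 8.601 = 3.59 eV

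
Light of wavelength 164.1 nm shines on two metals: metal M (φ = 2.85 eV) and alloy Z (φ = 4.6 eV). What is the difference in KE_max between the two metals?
1.7500 eV

Using KE_max = hc/λ - φ for each metal:

Photon energy: E = hc/λ = 7.5554 eV

For metal M (φ₁ = 2.85 eV):
KE₁ = E - φ₁ = 7.5554 - 2.85 = 4.7054 eV

For alloy Z (φ₂ = 4.6 eV):
KE₂ = E - φ₂ = 7.5554 - 4.6 = 2.9554 eV

Difference:
ΔKE = KE₁ - KE₂ = 4.7054 - 2.9554 = 1.7500 eV

Note: The difference equals the difference in work functions: 4.6 - 2.85 = 1.75 eV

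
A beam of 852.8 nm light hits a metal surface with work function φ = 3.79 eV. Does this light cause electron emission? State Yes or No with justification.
No

For photoemission, the photon energy must exceed the work function.

Photon energy: E = hc/λ = 1.4538 eV
Work function: φ = 3.79 eV

Since E_photon (1.4538 eV) < φ (3.79 eV), photoemission will NOT occur.
The threshold wavelength is λ₀ = hc/φ = 327.1 nm.
Since 852.8 nm > 327.1 nm, the photons lack sufficient energy.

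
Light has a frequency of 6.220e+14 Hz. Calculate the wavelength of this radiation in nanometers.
481.98 nm

Using the wave equation: c = fλ

Solving for wavelength:
λ = c/f = (3×10⁸ m/s) / (6.220e+14 Hz)
λ = 481.98 nm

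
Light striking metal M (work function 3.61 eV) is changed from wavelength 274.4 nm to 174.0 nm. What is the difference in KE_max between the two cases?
2.6072 eV

Using Einstein's equation: KE_max = hc/λ - φ

For λ₁ = 274.4 nm:
KE₁ = hc/λ₁ - φ = 4.5184 - 3.61 = 0.9084 eV

For λ₂ = 174.0 nm:
KE₂ = hc/λ₂ - φ = 7.1255 - 3.61 = 3.5155 eV

Change in KE:
ΔKE = KE₂ - KE₁ = 3.5155 - 0.9084 = 2.6072 eV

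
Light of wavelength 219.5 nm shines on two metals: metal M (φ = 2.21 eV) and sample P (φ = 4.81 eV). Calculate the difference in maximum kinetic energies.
2.6000 eV

Using KE_max = hc/λ - φ for each metal:

Photon energy: E = hc/λ = 5.6485 eV

For metal M (φ₁ = 2.21 eV):
KE₁ = E - φ₁ = 5.6485 - 2.21 = 3.4385 eV

For sample P (φ₂ = 4.81 eV):
KE₂ = E - φ₂ = 5.6485 - 4.81 = 0.8385 eV

Difference:
ΔKE = KE₁ - KE₂ = 3.4385 - 0.8385 = 2.6000 eV

Note: The difference equals the difference in work functions: 4.81 - 2.21 = 2.60 eV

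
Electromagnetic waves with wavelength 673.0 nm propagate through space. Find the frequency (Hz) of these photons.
4.4546e+14 Hz

Using the wave equation: c = fλ

Solving for frequency:
f = c/λ = (3×10⁸ m/s) / (673.0×10⁻⁹ m)
f = 4.4546e+14 Hz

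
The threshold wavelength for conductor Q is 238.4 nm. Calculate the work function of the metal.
5.20 eV

At the threshold wavelength, photon energy equals work function:
φ = hc/λ₀

Calculating:
φ = (6.626×10⁻³⁴ J·s)(3×10⁸ m/s) / (238.4×10⁻⁹ m)
φ = 5.20 eV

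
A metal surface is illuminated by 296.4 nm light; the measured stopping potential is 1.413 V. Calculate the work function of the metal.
2.77 eV

The stopping potential gives the maximum kinetic energy: KE_max = eV_s = 1.413 eV

From Einstein's photoelectric equation: KE_max = hc/λ - φ
Rearranging: φ = hc/λ - KE_max

Calculate photon energy:
E_photon = hc/λ = (6.626×10⁻³⁴ J·s)(3×10⁸ m/s) / (296.4×10⁻⁹ m) = 4.1830 eV

Therefore:
φ = 4.1830 - 1.413 = 2.77 eV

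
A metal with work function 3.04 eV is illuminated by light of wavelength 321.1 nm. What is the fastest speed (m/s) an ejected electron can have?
5.3748e+05 m/s

First, find the maximum kinetic energy:
E_photon = hc/λ = 3.8612 eV
KE_max = E_photon - φ = 3.8612 - 3.04 = 0.8212 eV

Convert to Joules: KE_max = 0.8212 × 1.602×10⁻¹⁹ J = 1.3158e-19 J

Then use KE = ½mv² to find velocity:
v = √(2·KE/m) = √(2 × 1.3158e-19 J / 9.109e-31 kg)
v = 5.3748e+05 m/s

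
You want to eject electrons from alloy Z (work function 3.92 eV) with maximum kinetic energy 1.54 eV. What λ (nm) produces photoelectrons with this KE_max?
227.08 nm

From Einstein's equation: KE_max = hc/λ - φ

Rearranging for λ:
hc/λ = KE_max + φ
λ = hc/(KE_max + φ)

Required photon energy:
E_photon = KE_max + φ = 1.54 + 3.92 = 5.46 eV

Required wavelength:
λ = hc/E_photon = (6.626×10⁻³⁴)(3×10⁸) / (5.46 × 1.602×10⁻¹⁹)
λ = 227.08 nm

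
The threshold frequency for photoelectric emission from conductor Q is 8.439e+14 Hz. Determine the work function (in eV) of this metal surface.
3.49 eV

At the threshold frequency, photon energy equals work function:
φ = hf₀

Calculating:
φ = (6.626×10⁻³⁴ J·s)(8.439e+14 Hz)
φ = 3.49 eV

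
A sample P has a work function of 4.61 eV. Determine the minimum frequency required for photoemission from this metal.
1.1147e+15 Hz

The threshold frequency is when the photon energy equals the work function:
hf₀ = φ

Solving for f₀:
f₀ = φ/h = (4.61 eV × 1.602×10⁻¹⁹ J/eV) / (6.626×10⁻³⁴ J·s)
f₀ = 1.1147e+15 Hz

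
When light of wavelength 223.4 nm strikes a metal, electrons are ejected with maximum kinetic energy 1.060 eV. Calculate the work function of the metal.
4.49 eV

From Einstein's photoelectric equation: KE_max = hf - φ = hc/λ - φ

Rearranging for φ:
φ = hc/λ - KE_max

Calculate photon energy:
E_photon = hc/λ = 5.5499 eV

Therefore:
φ = 5.5499 - 1.060 = 4.49 eV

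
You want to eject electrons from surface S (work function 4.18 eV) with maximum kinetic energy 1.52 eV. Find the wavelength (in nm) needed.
217.52 nm

From Einstein's equation: KE_max = hc/λ - φ

Rearranging for λ:
hc/λ = KE_max + φ
λ = hc/(KE_max + φ)

Required photon energy:
E_photon = KE_max + φ = 1.52 + 4.18 = 5.70 eV

Required wavelength:
λ = hc/E_photon = (6.626×10⁻³⁴)(3×10⁸) / (5.70 × 1.602×10⁻¹⁹)
λ = 217.52 nm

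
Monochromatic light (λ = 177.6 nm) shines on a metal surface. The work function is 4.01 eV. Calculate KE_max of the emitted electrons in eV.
2.9711 eV

Using Einstein's photoelectric equation: KE_max = hf - φ = hc/λ - φ

First, calculate the photon energy:
E_photon = hc/λ = (6.626×10⁻³⁴ J·s)(3×10⁸ m/s) / (177.6×10⁻⁹ m)
E_photon = 6.9811 eV

Then, the maximum kinetic energy:
KE_max = E_photon - φ = 6.9811 eV - 4.01 eV = 2.9711 eV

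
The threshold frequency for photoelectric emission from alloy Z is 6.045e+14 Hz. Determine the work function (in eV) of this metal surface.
2.50 eV

At the threshold frequency, photon energy equals work function:
φ = hf₀

Calculating:
φ = (6.626×10⁻³⁴ J·s)(6.045e+14 Hz)
φ = 2.50 eV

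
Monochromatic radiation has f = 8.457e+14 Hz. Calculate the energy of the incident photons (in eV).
3.4975 eV

Using E = hf:

E = hf = (6.626×10⁻³⁴ J·s)(8.457e+14 Hz)
E = 3.4975 eV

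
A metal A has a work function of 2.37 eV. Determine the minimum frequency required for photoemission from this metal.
5.7306e+14 Hz

The threshold frequency is when the photon energy equals the work function:
hf₀ = φ

Solving for f₀:
f₀ = φ/h = (2.37 eV × 1.602×10⁻¹⁹ J/eV) / (6.626×10⁻³⁴ J·s)
f₀ = 5.7306e+14 Hz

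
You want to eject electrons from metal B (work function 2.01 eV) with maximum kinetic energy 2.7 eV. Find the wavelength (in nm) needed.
263.24 nm

From Einstein's equation: KE_max = hc/λ - φ

Rearranging for λ:
hc/λ = KE_max + φ
λ = hc/(KE_max + φ)

Required photon energy:
E_photon = KE_max + φ = 2.7 + 2.01 = 4.71 eV

Required wavelength:
λ = hc/E_photon = (6.626×10⁻³⁴)(3×10⁸) / (4.71 × 1.602×10⁻¹⁹)
λ = 263.24 nm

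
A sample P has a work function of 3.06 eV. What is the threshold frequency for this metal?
7.3990e+14 Hz

The threshold frequency is when the photon energy equals the work function:
hf₀ = φ

Solving for f₀:
f₀ = φ/h = (3.06 eV × 1.602×10⁻¹⁹ J/eV) / (6.626×10⁻³⁴ J·s)
f₀ = 7.3990e+14 Hz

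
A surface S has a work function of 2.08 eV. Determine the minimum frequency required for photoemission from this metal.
5.0294e+14 Hz

The threshold frequency is when the photon energy equals the work function:
hf₀ = φ

Solving for f₀:
f₀ = φ/h = (2.08 eV × 1.602×10⁻¹⁹ J/eV) / (6.626×10⁻³⁴ J·s)
f₀ = 5.0294e+14 Hz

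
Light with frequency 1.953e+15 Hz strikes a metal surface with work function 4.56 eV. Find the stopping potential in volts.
3.5170 V

The stopping potential V_s satisfies: eV_s = KE_max

First, find KE_max using Einstein's equation:
E_photon = hf = (6.626×10⁻³⁴ J·s)(1.953e+15 Hz) = 8.0770 eV
KE_max = E_photon - φ = 8.0770 - 4.56 = 3.5170 eV

Since eV_s = KE_max:
V_s = KE_max/e = 3.5170 V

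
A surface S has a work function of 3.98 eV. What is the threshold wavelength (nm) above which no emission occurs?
311.52 nm

The threshold wavelength is when the photon energy equals the work function:
hc/λ₀ = φ

Solving for λ₀:
λ₀ = hc/φ = (6.626×10⁻³⁴ J·s)(3×10⁸ m/s) / (3.98 eV × 1.602×10⁻¹⁹ J/eV)
λ₀ = 311.52 nm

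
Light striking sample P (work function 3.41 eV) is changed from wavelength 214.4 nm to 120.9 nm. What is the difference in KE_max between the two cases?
4.4723 eV

Using Einstein's equation: KE_max = hc/λ - φ

For λ₁ = 214.4 nm:
KE₁ = hc/λ₁ - φ = 5.7828 - 3.41 = 2.3728 eV

For λ₂ = 120.9 nm:
KE₂ = hc/λ₂ - φ = 10.2551 - 3.41 = 6.8451 eV

Change in KE:
ΔKE = KE₂ - KE₁ = 6.8451 - 2.3728 = 4.4723 eV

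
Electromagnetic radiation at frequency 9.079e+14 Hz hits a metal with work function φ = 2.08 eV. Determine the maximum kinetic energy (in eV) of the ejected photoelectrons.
1.6748 eV

Using Einstein's photoelectric equation: KE_max = hf - φ

First, calculate the photon energy:
E_photon = hf = (6.626×10⁻³⁴ J·s)(9.079e+14 Hz)
E_photon = 3.7548 eV

Then, the maximum kinetic energy:
KE_max = E_photon - φ = 3.7548 eV - 2.08 eV = 1.6748 eV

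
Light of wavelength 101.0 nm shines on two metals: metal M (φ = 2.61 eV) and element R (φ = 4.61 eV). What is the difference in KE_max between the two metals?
2.0000 eV

Using KE_max = hc/λ - φ for each metal:

Photon energy: E = hc/λ = 12.2757 eV

For metal M (φ₁ = 2.61 eV):
KE₁ = E - φ₁ = 12.2757 - 2.61 = 9.6657 eV

For element R (φ₂ = 4.61 eV):
KE₂ = E - φ₂ = 12.2757 - 4.61 = 7.6657 eV

Difference:
ΔKE = KE₁ - KE₂ = 9.6657 - 7.6657 = 2.0000 eV

Note: The difference equals the difference in work functions: 4.61 - 2.61 = 2.00 eV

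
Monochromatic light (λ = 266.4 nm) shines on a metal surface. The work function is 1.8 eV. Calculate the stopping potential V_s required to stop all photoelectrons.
2.8541 V

The stopping potential V_s satisfies: eV_s = KE_max

First, find KE_max using Einstein's equation:
E_photon = hc/λ = 4.6541 eV
KE_max = E_photon - φ = 4.6541 - 1.8 = 2.8541 eV

Since eV_s = KE_max:
V_s = KE_max/e = 2.8541 V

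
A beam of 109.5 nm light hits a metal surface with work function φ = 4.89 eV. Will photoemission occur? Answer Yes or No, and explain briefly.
Yes

For photoemission, the photon energy must exceed the work function.

Photon energy: E = hc/λ = 11.3228 eV
Work function: φ = 4.89 eV

Since E_photon (11.3228 eV) > φ (4.89 eV), photoemission WILL occur.
The threshold wavelength is λ₀ = hc/φ = 253.5 nm.
Since 109.5 nm < 253.5 nm, the light has sufficient energy.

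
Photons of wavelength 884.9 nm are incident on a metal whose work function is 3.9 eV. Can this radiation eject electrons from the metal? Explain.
No

For photoemission, the photon energy must exceed the work function.

Photon energy: E = hc/λ = 1.4011 eV
Work function: φ = 3.9 eV

Since E_photon (1.4011 eV) < φ (3.9 eV), photoemission will NOT occur.
The threshold wavelength is λ₀ = hc/φ = 317.9 nm.
Since 884.9 nm > 317.9 nm, the photons lack sufficient energy.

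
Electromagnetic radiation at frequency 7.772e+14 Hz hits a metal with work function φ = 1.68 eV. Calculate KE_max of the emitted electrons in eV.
1.5342 eV

Using Einstein's photoelectric equation: KE_max = hf - φ

First, calculate the photon energy:
E_photon = hf = (6.626×10⁻³⁴ J·s)(7.772e+14 Hz)
E_photon = 3.2142 eV

Then, the maximum kinetic energy:
KE_max = E_photon - φ = 3.2142 eV - 1.68 eV = 1.5342 eV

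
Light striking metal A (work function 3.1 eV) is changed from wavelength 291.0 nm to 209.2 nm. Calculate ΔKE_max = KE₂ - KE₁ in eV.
1.6660 eV

Using Einstein's equation: KE_max = hc/λ - φ

For λ₁ = 291.0 nm:
KE₁ = hc/λ₁ - φ = 4.2606 - 3.1 = 1.1606 eV

For λ₂ = 209.2 nm:
KE₂ = hc/λ₂ - φ = 5.9266 - 3.1 = 2.8266 eV

Change in KE:
ΔKE = KE₂ - KE₁ = 2.8266 - 1.1606 = 1.6660 eV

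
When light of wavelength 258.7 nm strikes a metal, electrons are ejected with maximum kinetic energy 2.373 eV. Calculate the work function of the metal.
2.42 eV

From Einstein's photoelectric equation: KE_max = hf - φ = hc/λ - φ

Rearranging for φ:
φ = hc/λ - KE_max

Calculate photon energy:
E_photon = hc/λ = 4.7926 eV

Therefore:
φ = 4.7926 - 2.373 = 2.42 eV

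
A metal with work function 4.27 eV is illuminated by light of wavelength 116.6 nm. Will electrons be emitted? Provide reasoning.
Yes

For photoemission, the photon energy must exceed the work function.

Photon energy: E = hc/λ = 10.6333 eV
Work function: φ = 4.27 eV

Since E_photon (10.6333 eV) > φ (4.27 eV), photoemission WILL occur.
The threshold wavelength is λ₀ = hc/φ = 290.4 nm.
Since 116.6 nm < 290.4 nm, the light has sufficient energy.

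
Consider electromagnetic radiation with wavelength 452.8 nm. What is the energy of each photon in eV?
2.7382 eV

Using E = hf = hc/λ:

E = hc/λ = (6.626×10⁻³⁴ J·s)(3×10⁸ m/s) / (452.8×10⁻⁹ m)
E = 2.7382 eV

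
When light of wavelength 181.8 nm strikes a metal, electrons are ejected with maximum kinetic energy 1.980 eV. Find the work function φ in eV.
4.84 eV

From Einstein's photoelectric equation: KE_max = hf - φ = hc/λ - φ

Rearranging for φ:
φ = hc/λ - KE_max

Calculate photon energy:
E_photon = hc/λ = 6.8198 eV

Therefore:
φ = 6.8198 - 1.980 = 4.84 eV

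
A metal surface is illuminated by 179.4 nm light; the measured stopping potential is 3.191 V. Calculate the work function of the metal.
3.72 eV

The stopping potential gives the maximum kinetic energy: KE_max = eV_s = 3.191 eV

From Einstein's photoelectric equation: KE_max = hc/λ - φ
Rearranging: φ = hc/λ - KE_max

Calculate photon energy:
E_photon = hc/λ = (6.626×10⁻³⁴ J·s)(3×10⁸ m/s) / (179.4×10⁻⁹ m) = 6.9110 eV

Therefore:
φ = 6.9110 - 3.191 = 3.72 eV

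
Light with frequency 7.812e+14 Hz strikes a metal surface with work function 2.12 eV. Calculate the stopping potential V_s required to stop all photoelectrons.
1.1108 V

The stopping potential V_s satisfies: eV_s = KE_max

First, find KE_max using Einstein's equation:
E_photon = hf = (6.626×10⁻³⁴ J·s)(7.812e+14 Hz) = 3.2308 eV
KE_max = E_photon - φ = 3.2308 - 2.12 = 1.1108 eV

Since eV_s = KE_max:
V_s = KE_max/e = 1.1108 V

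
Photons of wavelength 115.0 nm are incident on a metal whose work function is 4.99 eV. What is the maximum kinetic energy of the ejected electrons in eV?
5.7912 eV

Using Einstein's photoelectric equation: KE_max = hf - φ = hc/λ - φ

First, calculate the photon energy:
E_photon = hc/λ = (6.626×10⁻³⁴ J·s)(3×10⁸ m/s) / (115.0×10⁻⁹ m)
E_photon = 10.7812 eV

Then, the maximum kinetic energy:
KE_max = E_photon - φ = 10.7812 eV - 4.99 eV = 5.7912 eV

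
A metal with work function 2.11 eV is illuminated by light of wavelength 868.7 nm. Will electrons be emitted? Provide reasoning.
No

For photoemission, the photon energy must exceed the work function.

Photon energy: E = hc/λ = 1.4272 eV
Work function: φ = 2.11 eV

Since E_photon (1.4272 eV) < φ (2.11 eV), photoemission will NOT occur.
The threshold wavelength is λ₀ = hc/φ = 587.6 nm.
Since 868.7 nm > 587.6 nm, the photons lack sufficient energy.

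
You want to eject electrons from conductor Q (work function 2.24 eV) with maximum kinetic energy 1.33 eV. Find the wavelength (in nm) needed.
347.29 nm

From Einstein's equation: KE_max = hc/λ - φ

Rearranging for λ:
hc/λ = KE_max + φ
λ = hc/(KE_max + φ)

Required photon energy:
E_photon = KE_max + φ = 1.33 + 2.24 = 3.57 eV

Required wavelength:
λ = hc/E_photon = (6.626×10⁻³⁴)(3×10⁸) / (3.57 × 1.602×10⁻¹⁹)
λ = 347.29 nm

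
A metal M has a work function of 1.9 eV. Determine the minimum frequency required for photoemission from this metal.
4.5942e+14 Hz

The threshold frequency is when the photon energy equals the work function:
hf₀ = φ

Solving for f₀:
f₀ = φ/h = (1.9 eV × 1.602×10⁻¹⁹ J/eV) / (6.626×10⁻³⁴ J·s)
f₀ = 4.5942e+14 Hz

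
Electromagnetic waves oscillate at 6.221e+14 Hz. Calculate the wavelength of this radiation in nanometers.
481.90 nm

Using the wave equation: c = fλ

Solving for wavelength:
λ = c/f = (3×10⁸ m/s) / (6.221e+14 Hz)
λ = 481.90 nm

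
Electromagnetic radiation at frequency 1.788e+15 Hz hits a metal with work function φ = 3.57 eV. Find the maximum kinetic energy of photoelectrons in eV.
3.8246 eV

Using Einstein's photoelectric equation: KE_max = hf - φ

First, calculate the photon energy:
E_photon = hf = (6.626×10⁻³⁴ J·s)(1.788e+15 Hz)
E_photon = 7.3946 eV

Then, the maximum kinetic energy:
KE_max = E_photon - φ = 7.3946 eV - 3.57 eV = 3.8246 eV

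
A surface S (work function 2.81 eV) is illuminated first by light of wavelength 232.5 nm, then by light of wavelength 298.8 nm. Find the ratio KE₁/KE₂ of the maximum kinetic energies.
1.8834

Using Einstein's equation: KE_max = hc/λ - φ

For λ₁ = 232.5 nm:
E₁ = hc/λ₁ = 5.3327 eV
KE₁ = E₁ - φ = 5.3327 - 2.81 = 2.5227 eV

For λ₂ = 298.8 nm:
E₂ = hc/λ₂ = 4.1494 eV
KE₂ = E₂ - φ = 4.1494 - 2.81 = 1.3394 eV

Ratio: KE₁/KE₂ = 2.5227/1.3394 = 1.8834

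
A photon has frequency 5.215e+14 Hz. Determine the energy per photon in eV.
2.1568 eV

Using E = hf:

E = hf = (6.626×10⁻³⁴ J·s)(5.215e+14 Hz)
E = 2.1568 eV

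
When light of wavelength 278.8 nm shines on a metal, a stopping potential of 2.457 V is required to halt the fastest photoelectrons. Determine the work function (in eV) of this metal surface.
1.99 eV

The stopping potential gives the maximum kinetic energy: KE_max = eV_s = 2.457 eV

From Einstein's photoelectric equation: KE_max = hc/λ - φ
Rearranging: φ = hc/λ - KE_max

Calculate photon energy:
E_photon = hc/λ = (6.626×10⁻³⁴ J·s)(3×10⁸ m/s) / (278.8×10⁻⁹ m) = 4.4471 eV

Therefore:
φ = 4.4471 - 2.457 = 1.99 eV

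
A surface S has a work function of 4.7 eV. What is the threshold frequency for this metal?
1.1365e+15 Hz

The threshold frequency is when the photon energy equals the work function:
hf₀ = φ

Solving for f₀:
f₀ = φ/h = (4.7 eV × 1.602×10⁻¹⁹ J/eV) / (6.626×10⁻³⁴ J·s)
f₀ = 1.1365e+15 Hz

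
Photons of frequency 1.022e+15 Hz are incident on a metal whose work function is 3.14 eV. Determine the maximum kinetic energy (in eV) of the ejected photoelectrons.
1.0867 eV

Using Einstein's photoelectric equation: KE_max = hf - φ

First, calculate the photon energy:
E_photon = hf = (6.626×10⁻³⁴ J·s)(1.022e+15 Hz)
E_photon = 4.2267 eV

Then, the maximum kinetic energy:
KE_max = E_photon - φ = 4.2267 eV - 3.14 eV = 1.0867 eV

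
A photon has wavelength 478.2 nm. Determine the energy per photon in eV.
2.5927 eV

Using E = hf = hc/λ:

E = hc/λ = (6.626×10⁻³⁴ J·s)(3×10⁸ m/s) / (478.2×10⁻⁹ m)
E = 2.5927 eV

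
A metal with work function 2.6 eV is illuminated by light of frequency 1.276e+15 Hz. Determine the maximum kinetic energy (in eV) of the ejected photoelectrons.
2.6771 eV

Using Einstein's photoelectric equation: KE_max = hf - φ

First, calculate the photon energy:
E_photon = hf = (6.626×10⁻³⁴ J·s)(1.276e+15 Hz)
E_photon = 5.2771 eV

Then, the maximum kinetic energy:
KE_max = E_photon - φ = 5.2771 eV - 2.6 eV = 2.6771 eV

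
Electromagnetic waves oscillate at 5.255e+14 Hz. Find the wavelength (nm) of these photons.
570.49 nm

Using the wave equation: c = fλ

Solving for wavelength:
λ = c/f = (3×10⁸ m/s) / (5.255e+14 Hz)
λ = 570.49 nm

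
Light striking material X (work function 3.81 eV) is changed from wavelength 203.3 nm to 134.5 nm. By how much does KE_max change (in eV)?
3.1196 eV

Using Einstein's equation: KE_max = hc/λ - φ

For λ₁ = 203.3 nm:
KE₁ = hc/λ₁ - φ = 6.0986 - 3.81 = 2.2886 eV

For λ₂ = 134.5 nm:
KE₂ = hc/λ₂ - φ = 9.2182 - 3.81 = 5.4082 eV

Change in KE:
ΔKE = KE₂ - KE₁ = 5.4082 - 2.2886 = 3.1196 eV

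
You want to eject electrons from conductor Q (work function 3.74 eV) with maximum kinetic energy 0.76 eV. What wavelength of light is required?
275.52 nm

From Einstein's equation: KE_max = hc/λ - φ

Rearranging for λ:
hc/λ = KE_max + φ
λ = hc/(KE_max + φ)

Required photon energy:
E_photon = KE_max + φ = 0.76 + 3.74 = 4.50 eV

Required wavelength:
λ = hc/E_photon = (6.626×10⁻³⁴)(3×10⁸) / (4.50 × 1.602×10⁻¹⁹)
λ = 275.52 nm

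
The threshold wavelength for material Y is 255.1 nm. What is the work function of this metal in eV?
4.86 eV

At the threshold wavelength, photon energy equals work function:
φ = hc/λ₀

Calculating:
φ = (6.626×10⁻³⁴ J·s)(3×10⁸ m/s) / (255.1×10⁻⁹ m)
φ = 4.86 eV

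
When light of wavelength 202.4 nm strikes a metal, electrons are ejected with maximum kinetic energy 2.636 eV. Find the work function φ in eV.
3.49 eV

From Einstein's photoelectric equation: KE_max = hf - φ = hc/λ - φ

Rearranging for φ:
φ = hc/λ - KE_max

Calculate photon energy:
E_photon = hc/λ = 6.1257 eV

Therefore:
φ = 6.1257 - 2.636 = 3.49 eV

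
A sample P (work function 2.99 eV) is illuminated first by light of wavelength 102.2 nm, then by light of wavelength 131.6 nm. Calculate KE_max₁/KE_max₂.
1.4214

Using Einstein's equation: KE_max = hc/λ - φ

For λ₁ = 102.2 nm:
E₁ = hc/λ₁ = 12.1315 eV
KE₁ = E₁ - φ = 12.1315 - 2.99 = 9.1415 eV

For λ₂ = 131.6 nm:
E₂ = hc/λ₂ = 9.4213 eV
KE₂ = E₂ - φ = 9.4213 - 2.99 = 6.4313 eV

Ratio: KE₁/KE₂ = 9.1415/6.4313 = 1.4214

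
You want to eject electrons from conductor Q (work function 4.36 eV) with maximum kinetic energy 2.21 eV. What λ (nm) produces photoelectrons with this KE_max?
188.71 nm

From Einstein's equation: KE_max = hc/λ - φ

Rearranging for λ:
hc/λ = KE_max + φ
λ = hc/(KE_max + φ)

Required photon energy:
E_photon = KE_max + φ = 2.21 + 4.36 = 6.57 eV

Required wavelength:
λ = hc/E_photon = (6.626×10⁻³⁴)(3×10⁸) / (6.57 × 1.602×10⁻¹⁹)
λ = 188.71 nm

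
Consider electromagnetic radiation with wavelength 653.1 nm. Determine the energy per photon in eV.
1.8984 eV

Using E = hf = hc/λ:

E = hc/λ = (6.626×10⁻³⁴ J·s)(3×10⁸ m/s) / (653.1×10⁻⁹ m)
E = 1.8984 eV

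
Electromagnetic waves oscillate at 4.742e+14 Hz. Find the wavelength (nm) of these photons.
632.21 nm

Using the wave equation: c = fλ

Solving for wavelength:
λ = c/f = (3×10⁸ m/s) / (4.742e+14 Hz)
λ = 632.21 nm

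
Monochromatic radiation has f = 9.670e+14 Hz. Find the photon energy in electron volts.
3.9992 eV

Using E = hf:

E = hf = (6.626×10⁻³⁴ J·s)(9.670e+14 Hz)
E = 3.9992 eV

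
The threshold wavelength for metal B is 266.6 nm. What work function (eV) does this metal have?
4.65 eV

At the threshold wavelength, photon energy equals work function:
φ = hc/λ₀

Calculating:
φ = (6.626×10⁻³⁴ J·s)(3×10⁸ m/s) / (266.6×10⁻⁹ m)
φ = 4.65 eV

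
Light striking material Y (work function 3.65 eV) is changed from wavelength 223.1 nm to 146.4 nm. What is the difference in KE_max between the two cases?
2.9115 eV

Using Einstein's equation: KE_max = hc/λ - φ

For λ₁ = 223.1 nm:
KE₁ = hc/λ₁ - φ = 5.5573 - 3.65 = 1.9073 eV

For λ₂ = 146.4 nm:
KE₂ = hc/λ₂ - φ = 8.4689 - 3.65 = 4.8189 eV

Change in KE:
ΔKE = KE₂ - KE₁ = 4.8189 - 1.9073 = 2.9115 eV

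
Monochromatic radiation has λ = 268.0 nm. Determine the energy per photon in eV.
4.6263 eV

Using E = hf = hc/λ:

E = hc/λ = (6.626×10⁻³⁴ J·s)(3×10⁸ m/s) / (268.0×10⁻⁹ m)
E = 4.6263 eV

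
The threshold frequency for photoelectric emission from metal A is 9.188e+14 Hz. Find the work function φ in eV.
3.80 eV

At the threshold frequency, photon energy equals work function:
φ = hf₀

Calculating:
φ = (6.626×10⁻³⁴ J·s)(9.188e+14 Hz)
φ = 3.80 eV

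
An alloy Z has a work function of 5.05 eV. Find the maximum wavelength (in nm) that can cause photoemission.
245.51 nm

The threshold wavelength is when the photon energy equals the work function:
hc/λ₀ = φ

Solving for λ₀:
λ₀ = hc/φ = (6.626×10⁻³⁴ J·s)(3×10⁸ m/s) / (5.05 eV × 1.602×10⁻¹⁹ J/eV)
λ₀ = 245.51 nm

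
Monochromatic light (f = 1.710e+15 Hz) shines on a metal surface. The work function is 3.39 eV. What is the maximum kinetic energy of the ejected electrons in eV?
3.6820 eV

Using Einstein's photoelectric equation: KE_max = hf - φ

First, calculate the photon energy:
E_photon = hf = (6.626×10⁻³⁴ J·s)(1.710e+15 Hz)
E_photon = 7.0720 eV

Then, the maximum kinetic energy:
KE_max = E_photon - φ = 7.0720 eV - 3.39 eV = 3.6820 eV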